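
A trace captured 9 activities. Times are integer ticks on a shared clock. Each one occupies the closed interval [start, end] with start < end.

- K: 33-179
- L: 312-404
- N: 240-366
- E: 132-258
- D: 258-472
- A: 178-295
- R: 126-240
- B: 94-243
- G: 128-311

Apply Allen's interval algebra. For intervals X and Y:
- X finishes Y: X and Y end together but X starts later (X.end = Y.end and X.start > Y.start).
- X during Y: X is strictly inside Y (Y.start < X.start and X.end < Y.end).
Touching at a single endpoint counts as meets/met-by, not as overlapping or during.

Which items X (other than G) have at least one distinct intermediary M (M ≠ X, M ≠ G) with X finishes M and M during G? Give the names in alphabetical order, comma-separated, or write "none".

Target G = [128, 311].
Intermediaries M with M during G: A, E.
Via A — items with X finishes A: none.
Via E — items with X finishes E: none.
Union: none.

none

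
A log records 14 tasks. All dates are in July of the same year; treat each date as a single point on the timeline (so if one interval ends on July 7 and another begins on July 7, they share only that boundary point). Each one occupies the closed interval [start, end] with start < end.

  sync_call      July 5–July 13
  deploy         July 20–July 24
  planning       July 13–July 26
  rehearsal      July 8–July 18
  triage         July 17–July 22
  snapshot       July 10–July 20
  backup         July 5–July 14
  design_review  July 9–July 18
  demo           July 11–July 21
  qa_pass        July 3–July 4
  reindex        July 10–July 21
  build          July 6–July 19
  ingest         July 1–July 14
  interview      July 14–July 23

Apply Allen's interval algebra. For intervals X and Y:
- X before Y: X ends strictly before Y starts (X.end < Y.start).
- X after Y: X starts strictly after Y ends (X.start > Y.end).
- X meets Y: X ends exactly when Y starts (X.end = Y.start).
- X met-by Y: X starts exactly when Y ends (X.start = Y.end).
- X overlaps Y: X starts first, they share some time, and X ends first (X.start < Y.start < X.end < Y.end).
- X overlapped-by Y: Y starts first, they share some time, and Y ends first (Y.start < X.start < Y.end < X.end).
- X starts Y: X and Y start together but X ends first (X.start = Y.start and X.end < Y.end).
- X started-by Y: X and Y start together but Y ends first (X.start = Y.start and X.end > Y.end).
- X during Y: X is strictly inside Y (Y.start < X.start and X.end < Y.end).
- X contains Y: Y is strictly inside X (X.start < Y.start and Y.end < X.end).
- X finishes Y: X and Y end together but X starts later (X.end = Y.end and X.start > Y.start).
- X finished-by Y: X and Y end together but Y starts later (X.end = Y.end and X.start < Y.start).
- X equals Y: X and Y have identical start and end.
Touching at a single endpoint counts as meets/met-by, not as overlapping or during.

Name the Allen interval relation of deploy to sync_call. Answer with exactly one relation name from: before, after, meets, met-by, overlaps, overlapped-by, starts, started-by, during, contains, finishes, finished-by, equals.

after

deploy = [July 20, July 24]; sync_call = [July 5, July 13].
Compare endpoints: deploy.start > sync_call.start, deploy.start > sync_call.end, deploy.end > sync_call.start, deploy.end > sync_call.end.
That pattern is 'after'.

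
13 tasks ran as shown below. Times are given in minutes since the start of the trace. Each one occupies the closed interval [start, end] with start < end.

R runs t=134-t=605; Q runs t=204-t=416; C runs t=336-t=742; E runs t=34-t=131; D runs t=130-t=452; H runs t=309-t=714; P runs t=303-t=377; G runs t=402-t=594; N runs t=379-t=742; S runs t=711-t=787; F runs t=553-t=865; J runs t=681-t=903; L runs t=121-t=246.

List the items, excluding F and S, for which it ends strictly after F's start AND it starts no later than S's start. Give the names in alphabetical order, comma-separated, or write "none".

C, G, H, J, N, R

Conditions: its end is strictly after F's start (X.end > t=553) AND its start is no later than S's start (X.start <= t=711).
C: end t=742 > t=553? ✓; start t=336 <= t=711? ✓ → yes.
D: end t=452 > t=553? ✗; start t=130 <= t=711? ✓ → no.
E: end t=131 > t=553? ✗; start t=34 <= t=711? ✓ → no.
G: end t=594 > t=553? ✓; start t=402 <= t=711? ✓ → yes.
H: end t=714 > t=553? ✓; start t=309 <= t=711? ✓ → yes.
J: end t=903 > t=553? ✓; start t=681 <= t=711? ✓ → yes.
L: end t=246 > t=553? ✗; start t=121 <= t=711? ✓ → no.
N: end t=742 > t=553? ✓; start t=379 <= t=711? ✓ → yes.
P: end t=377 > t=553? ✗; start t=303 <= t=711? ✓ → no.
Q: end t=416 > t=553? ✗; start t=204 <= t=711? ✓ → no.
R: end t=605 > t=553? ✓; start t=134 <= t=711? ✓ → yes.
Result: C, G, H, J, N, R.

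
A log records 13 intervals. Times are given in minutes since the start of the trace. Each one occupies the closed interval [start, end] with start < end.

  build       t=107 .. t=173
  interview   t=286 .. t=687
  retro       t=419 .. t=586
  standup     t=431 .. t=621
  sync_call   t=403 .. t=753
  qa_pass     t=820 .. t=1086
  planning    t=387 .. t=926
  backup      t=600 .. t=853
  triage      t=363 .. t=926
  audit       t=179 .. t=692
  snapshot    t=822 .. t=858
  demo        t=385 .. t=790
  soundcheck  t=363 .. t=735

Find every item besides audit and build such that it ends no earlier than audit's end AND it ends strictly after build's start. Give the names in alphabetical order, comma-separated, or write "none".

backup, demo, planning, qa_pass, snapshot, soundcheck, sync_call, triage

Conditions: its end is no earlier than audit's end (X.end >= t=692) AND its end is strictly after build's start (X.end > t=107).
backup: end t=853 >= t=692? ✓; end t=853 > t=107? ✓ → yes.
demo: end t=790 >= t=692? ✓; end t=790 > t=107? ✓ → yes.
interview: end t=687 >= t=692? ✗; end t=687 > t=107? ✓ → no.
planning: end t=926 >= t=692? ✓; end t=926 > t=107? ✓ → yes.
qa_pass: end t=1086 >= t=692? ✓; end t=1086 > t=107? ✓ → yes.
retro: end t=586 >= t=692? ✗; end t=586 > t=107? ✓ → no.
snapshot: end t=858 >= t=692? ✓; end t=858 > t=107? ✓ → yes.
soundcheck: end t=735 >= t=692? ✓; end t=735 > t=107? ✓ → yes.
standup: end t=621 >= t=692? ✗; end t=621 > t=107? ✓ → no.
sync_call: end t=753 >= t=692? ✓; end t=753 > t=107? ✓ → yes.
triage: end t=926 >= t=692? ✓; end t=926 > t=107? ✓ → yes.
Result: backup, demo, planning, qa_pass, snapshot, soundcheck, sync_call, triage.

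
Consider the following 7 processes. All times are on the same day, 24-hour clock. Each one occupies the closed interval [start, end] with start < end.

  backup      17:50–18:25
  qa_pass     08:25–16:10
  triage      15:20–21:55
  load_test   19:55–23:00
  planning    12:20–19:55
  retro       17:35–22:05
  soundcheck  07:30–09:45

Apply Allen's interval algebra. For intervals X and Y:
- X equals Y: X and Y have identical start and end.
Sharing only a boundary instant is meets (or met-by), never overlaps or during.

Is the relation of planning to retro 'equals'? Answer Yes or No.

No

planning = [12:20, 19:55], retro = [17:35, 22:05].
Actual relation of planning to retro: overlaps.
Asked whether 'equals' holds → No.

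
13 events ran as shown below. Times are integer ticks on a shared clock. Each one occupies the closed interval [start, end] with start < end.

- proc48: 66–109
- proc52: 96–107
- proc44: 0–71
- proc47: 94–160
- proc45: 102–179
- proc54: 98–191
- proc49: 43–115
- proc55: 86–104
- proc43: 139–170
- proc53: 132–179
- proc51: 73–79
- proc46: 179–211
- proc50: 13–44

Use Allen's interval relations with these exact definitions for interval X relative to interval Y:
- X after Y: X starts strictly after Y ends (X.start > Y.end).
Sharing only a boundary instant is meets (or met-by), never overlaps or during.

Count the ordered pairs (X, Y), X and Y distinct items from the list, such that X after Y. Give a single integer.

41

Checking all 156 ordered pairs for relation 'after'; matching pairs in alphabetical order:
(proc43, proc44): proc43 after proc44 ✓
(proc43, proc48): proc43 after proc48 ✓
(proc43, proc49): proc43 after proc49 ✓
(proc43, proc50): proc43 after proc50 ✓
(proc43, proc51): proc43 after proc51 ✓
(proc43, proc52): proc43 after proc52 ✓
(proc43, proc55): proc43 after proc55 ✓
(proc45, proc44): proc45 after proc44 ✓
(proc45, proc50): proc45 after proc50 ✓
(proc45, proc51): proc45 after proc51 ✓
(proc46, proc43): proc46 after proc43 ✓
(proc46, proc44): proc46 after proc44 ✓
(proc46, proc47): proc46 after proc47 ✓
(proc46, proc48): proc46 after proc48 ✓
(proc46, proc49): proc46 after proc49 ✓
(proc46, proc50): proc46 after proc50 ✓
(proc46, proc51): proc46 after proc51 ✓
(proc46, proc52): proc46 after proc52 ✓
(proc46, proc55): proc46 after proc55 ✓
(proc47, proc44): proc47 after proc44 ✓
(proc47, proc50): proc47 after proc50 ✓
(proc47, proc51): proc47 after proc51 ✓
(proc48, proc50): proc48 after proc50 ✓
(proc51, proc44): proc51 after proc44 ✓
... plus 17 further pairs not listed.
Count: 41.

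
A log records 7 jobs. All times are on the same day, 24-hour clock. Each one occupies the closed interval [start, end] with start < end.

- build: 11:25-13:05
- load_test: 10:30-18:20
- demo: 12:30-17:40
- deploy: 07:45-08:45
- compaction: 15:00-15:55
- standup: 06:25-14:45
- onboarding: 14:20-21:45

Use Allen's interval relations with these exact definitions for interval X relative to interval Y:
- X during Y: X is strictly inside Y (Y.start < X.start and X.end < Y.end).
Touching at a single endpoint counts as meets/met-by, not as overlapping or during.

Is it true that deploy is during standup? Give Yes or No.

Yes

deploy = [07:45, 08:45], standup = [06:25, 14:45].
Actual relation of deploy to standup: during.
Asked whether 'during' holds → Yes.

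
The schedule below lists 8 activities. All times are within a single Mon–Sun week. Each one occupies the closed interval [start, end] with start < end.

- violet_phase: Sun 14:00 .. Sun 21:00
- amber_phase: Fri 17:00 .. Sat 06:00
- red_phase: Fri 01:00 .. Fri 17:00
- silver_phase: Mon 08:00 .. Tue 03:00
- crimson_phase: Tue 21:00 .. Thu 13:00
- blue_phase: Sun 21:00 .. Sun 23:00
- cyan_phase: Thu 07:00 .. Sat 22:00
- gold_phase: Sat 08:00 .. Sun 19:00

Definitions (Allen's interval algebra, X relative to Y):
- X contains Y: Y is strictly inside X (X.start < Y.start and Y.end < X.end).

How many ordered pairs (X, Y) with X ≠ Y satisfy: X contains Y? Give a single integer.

Checking all 56 ordered pairs for relation 'contains'; matching pairs in alphabetical order:
(cyan_phase, amber_phase): cyan_phase contains amber_phase ✓
(cyan_phase, red_phase): cyan_phase contains red_phase ✓
Count: 2.

2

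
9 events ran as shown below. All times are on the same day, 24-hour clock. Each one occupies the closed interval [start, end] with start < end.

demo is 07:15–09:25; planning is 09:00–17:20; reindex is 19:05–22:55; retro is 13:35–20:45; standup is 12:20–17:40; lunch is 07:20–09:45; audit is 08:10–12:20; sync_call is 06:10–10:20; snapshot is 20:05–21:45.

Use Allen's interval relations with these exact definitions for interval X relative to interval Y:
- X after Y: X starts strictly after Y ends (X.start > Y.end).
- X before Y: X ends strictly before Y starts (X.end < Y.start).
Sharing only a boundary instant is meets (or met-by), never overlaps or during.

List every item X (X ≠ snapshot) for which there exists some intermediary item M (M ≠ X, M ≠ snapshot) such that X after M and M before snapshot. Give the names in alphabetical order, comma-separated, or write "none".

reindex, retro, standup

Target snapshot = [20:05, 21:45].
Intermediaries M with M before snapshot: audit, demo, lunch, planning, standup, sync_call.
Via audit — items with X after audit: reindex, retro.
Via demo — items with X after demo: reindex, retro, standup.
Via lunch — items with X after lunch: reindex, retro, standup.
Via planning — items with X after planning: reindex.
Via standup — items with X after standup: reindex.
Via sync_call — items with X after sync_call: reindex, retro, standup.
Union: reindex, retro, standup.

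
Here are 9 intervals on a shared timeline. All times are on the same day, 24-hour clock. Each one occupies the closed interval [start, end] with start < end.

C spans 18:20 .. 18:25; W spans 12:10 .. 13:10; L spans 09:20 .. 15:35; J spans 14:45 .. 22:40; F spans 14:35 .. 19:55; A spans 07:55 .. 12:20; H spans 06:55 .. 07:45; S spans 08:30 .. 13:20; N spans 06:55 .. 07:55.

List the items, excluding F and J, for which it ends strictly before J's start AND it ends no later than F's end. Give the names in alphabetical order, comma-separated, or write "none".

Conditions: its end is strictly before J's start (X.end < 14:45) AND its end is no later than F's end (X.end <= 19:55).
A: end 12:20 < 14:45? ✓; end 12:20 <= 19:55? ✓ → yes.
C: end 18:25 < 14:45? ✗; end 18:25 <= 19:55? ✓ → no.
H: end 07:45 < 14:45? ✓; end 07:45 <= 19:55? ✓ → yes.
L: end 15:35 < 14:45? ✗; end 15:35 <= 19:55? ✓ → no.
N: end 07:55 < 14:45? ✓; end 07:55 <= 19:55? ✓ → yes.
S: end 13:20 < 14:45? ✓; end 13:20 <= 19:55? ✓ → yes.
W: end 13:10 < 14:45? ✓; end 13:10 <= 19:55? ✓ → yes.
Result: A, H, N, S, W.

A, H, N, S, W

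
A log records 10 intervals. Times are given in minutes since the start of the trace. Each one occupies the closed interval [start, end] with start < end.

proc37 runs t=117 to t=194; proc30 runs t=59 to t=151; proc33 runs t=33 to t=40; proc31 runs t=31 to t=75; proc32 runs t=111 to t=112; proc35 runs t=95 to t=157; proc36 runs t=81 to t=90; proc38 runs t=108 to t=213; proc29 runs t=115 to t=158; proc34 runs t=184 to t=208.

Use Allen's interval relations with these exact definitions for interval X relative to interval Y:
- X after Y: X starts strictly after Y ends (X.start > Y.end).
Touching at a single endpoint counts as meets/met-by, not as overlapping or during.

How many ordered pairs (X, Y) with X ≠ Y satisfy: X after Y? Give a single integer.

Checking all 90 ordered pairs for relation 'after'; matching pairs in alphabetical order:
(proc29, proc31): proc29 after proc31 ✓
(proc29, proc32): proc29 after proc32 ✓
(proc29, proc33): proc29 after proc33 ✓
(proc29, proc36): proc29 after proc36 ✓
(proc30, proc33): proc30 after proc33 ✓
(proc32, proc31): proc32 after proc31 ✓
(proc32, proc33): proc32 after proc33 ✓
(proc32, proc36): proc32 after proc36 ✓
(proc34, proc29): proc34 after proc29 ✓
(proc34, proc30): proc34 after proc30 ✓
(proc34, proc31): proc34 after proc31 ✓
(proc34, proc32): proc34 after proc32 ✓
(proc34, proc33): proc34 after proc33 ✓
(proc34, proc35): proc34 after proc35 ✓
(proc34, proc36): proc34 after proc36 ✓
(proc35, proc31): proc35 after proc31 ✓
(proc35, proc33): proc35 after proc33 ✓
(proc35, proc36): proc35 after proc36 ✓
(proc36, proc31): proc36 after proc31 ✓
(proc36, proc33): proc36 after proc33 ✓
(proc37, proc31): proc37 after proc31 ✓
(proc37, proc32): proc37 after proc32 ✓
(proc37, proc33): proc37 after proc33 ✓
(proc37, proc36): proc37 after proc36 ✓
... plus 3 further pairs not listed.
Count: 27.

27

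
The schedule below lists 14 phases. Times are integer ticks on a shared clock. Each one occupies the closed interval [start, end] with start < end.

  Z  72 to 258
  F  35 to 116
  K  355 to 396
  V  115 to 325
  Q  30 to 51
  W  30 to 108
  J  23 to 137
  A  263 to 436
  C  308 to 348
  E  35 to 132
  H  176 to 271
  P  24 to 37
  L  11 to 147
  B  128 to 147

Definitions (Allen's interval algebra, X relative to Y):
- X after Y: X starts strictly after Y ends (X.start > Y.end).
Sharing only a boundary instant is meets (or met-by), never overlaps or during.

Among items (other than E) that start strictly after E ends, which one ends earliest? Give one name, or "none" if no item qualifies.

H

Target E = [35, 132].
A [263, 436] → after → candidate.
B [128, 147] → overlapped-by → excluded.
C [308, 348] → after → candidate.
F [35, 116] → starts → excluded.
H [176, 271] → after → candidate.
J [23, 137] → contains → excluded.
K [355, 396] → after → candidate.
L [11, 147] → contains → excluded.
P [24, 37] → overlaps → excluded.
Q [30, 51] → overlaps → excluded.
V [115, 325] → overlapped-by → excluded.
W [30, 108] → overlaps → excluded.
Z [72, 258] → overlapped-by → excluded.
Among candidates, earliest end is 271 → H.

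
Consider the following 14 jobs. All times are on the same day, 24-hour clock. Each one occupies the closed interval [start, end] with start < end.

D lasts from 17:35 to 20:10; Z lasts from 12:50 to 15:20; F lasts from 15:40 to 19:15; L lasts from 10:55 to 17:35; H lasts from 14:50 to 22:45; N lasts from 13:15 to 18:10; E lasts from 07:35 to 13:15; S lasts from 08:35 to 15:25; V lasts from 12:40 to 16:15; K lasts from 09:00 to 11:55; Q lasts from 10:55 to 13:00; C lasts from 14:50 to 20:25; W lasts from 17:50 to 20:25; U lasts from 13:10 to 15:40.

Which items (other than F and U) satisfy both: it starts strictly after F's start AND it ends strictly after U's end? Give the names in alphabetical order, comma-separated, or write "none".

D, W

Conditions: its start is strictly after F's start (X.start > 15:40) AND its end is strictly after U's end (X.end > 15:40).
C: start 14:50 > 15:40? ✗; end 20:25 > 15:40? ✓ → no.
D: start 17:35 > 15:40? ✓; end 20:10 > 15:40? ✓ → yes.
E: start 07:35 > 15:40? ✗; end 13:15 > 15:40? ✗ → no.
H: start 14:50 > 15:40? ✗; end 22:45 > 15:40? ✓ → no.
K: start 09:00 > 15:40? ✗; end 11:55 > 15:40? ✗ → no.
L: start 10:55 > 15:40? ✗; end 17:35 > 15:40? ✓ → no.
N: start 13:15 > 15:40? ✗; end 18:10 > 15:40? ✓ → no.
Q: start 10:55 > 15:40? ✗; end 13:00 > 15:40? ✗ → no.
S: start 08:35 > 15:40? ✗; end 15:25 > 15:40? ✗ → no.
V: start 12:40 > 15:40? ✗; end 16:15 > 15:40? ✓ → no.
W: start 17:50 > 15:40? ✓; end 20:25 > 15:40? ✓ → yes.
Z: start 12:50 > 15:40? ✗; end 15:20 > 15:40? ✗ → no.
Result: D, W.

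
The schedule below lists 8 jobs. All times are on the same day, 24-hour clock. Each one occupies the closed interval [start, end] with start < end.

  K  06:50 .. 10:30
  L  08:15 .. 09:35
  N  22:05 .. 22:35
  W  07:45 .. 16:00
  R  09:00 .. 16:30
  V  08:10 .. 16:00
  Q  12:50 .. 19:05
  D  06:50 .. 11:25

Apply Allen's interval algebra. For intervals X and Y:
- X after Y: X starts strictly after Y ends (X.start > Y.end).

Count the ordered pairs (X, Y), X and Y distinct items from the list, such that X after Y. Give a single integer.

10

Checking all 56 ordered pairs for relation 'after'; matching pairs in alphabetical order:
(N, D): N after D ✓
(N, K): N after K ✓
(N, L): N after L ✓
(N, Q): N after Q ✓
(N, R): N after R ✓
(N, V): N after V ✓
(N, W): N after W ✓
(Q, D): Q after D ✓
(Q, K): Q after K ✓
(Q, L): Q after L ✓
Count: 10.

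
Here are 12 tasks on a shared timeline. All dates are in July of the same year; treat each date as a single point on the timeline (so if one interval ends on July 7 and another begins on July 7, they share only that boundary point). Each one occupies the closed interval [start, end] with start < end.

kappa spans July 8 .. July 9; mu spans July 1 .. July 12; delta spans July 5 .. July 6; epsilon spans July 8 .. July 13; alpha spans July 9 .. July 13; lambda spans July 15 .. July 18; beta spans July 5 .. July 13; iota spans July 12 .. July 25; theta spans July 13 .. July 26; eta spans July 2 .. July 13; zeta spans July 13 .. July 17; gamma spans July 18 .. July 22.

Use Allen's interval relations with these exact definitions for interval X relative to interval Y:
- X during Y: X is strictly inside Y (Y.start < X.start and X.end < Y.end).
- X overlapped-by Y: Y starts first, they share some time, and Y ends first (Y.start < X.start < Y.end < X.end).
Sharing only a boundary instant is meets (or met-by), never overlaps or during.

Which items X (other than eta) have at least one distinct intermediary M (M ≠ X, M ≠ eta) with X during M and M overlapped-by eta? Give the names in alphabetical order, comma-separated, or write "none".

Target eta = [July 2, July 13].
Intermediaries M with M overlapped-by eta: iota.
Via iota — items with X during iota: gamma, lambda, zeta.
Union: gamma, lambda, zeta.

gamma, lambda, zeta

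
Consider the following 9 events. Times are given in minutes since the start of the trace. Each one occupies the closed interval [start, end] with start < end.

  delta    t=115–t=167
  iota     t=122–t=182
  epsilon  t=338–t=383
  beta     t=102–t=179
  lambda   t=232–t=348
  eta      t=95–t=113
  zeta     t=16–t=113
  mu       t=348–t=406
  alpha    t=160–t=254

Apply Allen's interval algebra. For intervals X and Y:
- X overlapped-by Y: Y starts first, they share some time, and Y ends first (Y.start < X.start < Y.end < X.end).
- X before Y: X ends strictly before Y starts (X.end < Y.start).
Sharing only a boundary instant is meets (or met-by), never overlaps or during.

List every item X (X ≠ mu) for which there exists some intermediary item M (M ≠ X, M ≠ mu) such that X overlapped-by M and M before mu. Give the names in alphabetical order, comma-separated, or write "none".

alpha, beta, iota, lambda

Target mu = [t=348, t=406].
Intermediaries M with M before mu: alpha, beta, delta, eta, iota, zeta.
Via alpha — items with X overlapped-by alpha: lambda.
Via beta — items with X overlapped-by beta: alpha, iota.
Via delta — items with X overlapped-by delta: alpha, iota.
Via eta — items with X overlapped-by eta: beta.
Via iota — items with X overlapped-by iota: alpha.
Via zeta — items with X overlapped-by zeta: beta.
Union: alpha, beta, iota, lambda.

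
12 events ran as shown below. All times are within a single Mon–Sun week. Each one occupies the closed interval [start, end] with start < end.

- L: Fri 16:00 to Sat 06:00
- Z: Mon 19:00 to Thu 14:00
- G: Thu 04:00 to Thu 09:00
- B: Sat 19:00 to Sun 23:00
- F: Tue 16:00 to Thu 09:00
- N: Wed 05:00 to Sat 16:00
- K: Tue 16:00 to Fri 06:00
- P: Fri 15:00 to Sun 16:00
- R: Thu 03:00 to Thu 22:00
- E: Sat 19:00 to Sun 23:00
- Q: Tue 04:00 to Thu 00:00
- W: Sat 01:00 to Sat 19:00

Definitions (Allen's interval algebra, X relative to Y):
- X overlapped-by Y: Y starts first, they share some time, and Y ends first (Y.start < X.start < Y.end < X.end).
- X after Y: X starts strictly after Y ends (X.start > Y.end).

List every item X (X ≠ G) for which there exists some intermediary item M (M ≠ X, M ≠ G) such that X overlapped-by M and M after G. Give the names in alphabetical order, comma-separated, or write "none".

B, E, W

Target G = [Thu 04:00, Thu 09:00].
Intermediaries M with M after G: B, E, L, P, W.
Via B — items with X overlapped-by B: none.
Via E — items with X overlapped-by E: none.
Via L — items with X overlapped-by L: W.
Via P — items with X overlapped-by P: B, E.
Via W — items with X overlapped-by W: none.
Union: B, E, W.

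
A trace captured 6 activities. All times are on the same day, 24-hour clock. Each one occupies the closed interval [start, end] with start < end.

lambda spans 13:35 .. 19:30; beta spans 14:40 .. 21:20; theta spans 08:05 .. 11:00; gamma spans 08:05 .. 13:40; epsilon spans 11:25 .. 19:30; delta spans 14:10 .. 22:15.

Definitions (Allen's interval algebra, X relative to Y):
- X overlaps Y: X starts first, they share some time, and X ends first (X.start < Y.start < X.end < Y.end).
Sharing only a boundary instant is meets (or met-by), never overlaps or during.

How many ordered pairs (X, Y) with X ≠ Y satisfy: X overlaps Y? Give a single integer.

Checking all 30 ordered pairs for relation 'overlaps'; matching pairs in alphabetical order:
(epsilon, beta): epsilon overlaps beta ✓
(epsilon, delta): epsilon overlaps delta ✓
(gamma, epsilon): gamma overlaps epsilon ✓
(gamma, lambda): gamma overlaps lambda ✓
(lambda, beta): lambda overlaps beta ✓
(lambda, delta): lambda overlaps delta ✓
Count: 6.

6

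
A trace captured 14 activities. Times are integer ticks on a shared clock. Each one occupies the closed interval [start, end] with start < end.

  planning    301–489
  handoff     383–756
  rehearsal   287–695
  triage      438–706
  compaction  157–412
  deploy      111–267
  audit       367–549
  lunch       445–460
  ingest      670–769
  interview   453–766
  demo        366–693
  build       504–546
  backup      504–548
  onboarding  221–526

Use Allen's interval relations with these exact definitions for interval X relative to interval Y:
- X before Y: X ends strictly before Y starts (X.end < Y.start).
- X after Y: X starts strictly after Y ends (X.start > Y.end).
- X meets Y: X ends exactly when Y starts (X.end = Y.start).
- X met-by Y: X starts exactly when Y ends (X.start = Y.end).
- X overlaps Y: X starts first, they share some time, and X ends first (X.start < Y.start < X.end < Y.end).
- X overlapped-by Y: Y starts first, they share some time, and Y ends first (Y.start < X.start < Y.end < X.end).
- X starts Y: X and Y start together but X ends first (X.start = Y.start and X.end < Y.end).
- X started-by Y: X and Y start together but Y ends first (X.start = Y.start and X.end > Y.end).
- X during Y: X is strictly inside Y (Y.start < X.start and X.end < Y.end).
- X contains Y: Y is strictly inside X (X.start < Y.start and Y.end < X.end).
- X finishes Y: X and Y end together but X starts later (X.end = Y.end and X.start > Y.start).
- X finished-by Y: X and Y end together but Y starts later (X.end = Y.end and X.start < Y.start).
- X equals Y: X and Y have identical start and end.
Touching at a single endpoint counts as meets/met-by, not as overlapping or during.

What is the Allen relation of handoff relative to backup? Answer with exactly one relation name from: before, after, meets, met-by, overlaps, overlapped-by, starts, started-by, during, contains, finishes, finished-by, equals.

contains

handoff = [383, 756]; backup = [504, 548].
Compare endpoints: handoff.start < backup.start, handoff.start < backup.end, handoff.end > backup.start, handoff.end > backup.end.
That pattern is 'contains'.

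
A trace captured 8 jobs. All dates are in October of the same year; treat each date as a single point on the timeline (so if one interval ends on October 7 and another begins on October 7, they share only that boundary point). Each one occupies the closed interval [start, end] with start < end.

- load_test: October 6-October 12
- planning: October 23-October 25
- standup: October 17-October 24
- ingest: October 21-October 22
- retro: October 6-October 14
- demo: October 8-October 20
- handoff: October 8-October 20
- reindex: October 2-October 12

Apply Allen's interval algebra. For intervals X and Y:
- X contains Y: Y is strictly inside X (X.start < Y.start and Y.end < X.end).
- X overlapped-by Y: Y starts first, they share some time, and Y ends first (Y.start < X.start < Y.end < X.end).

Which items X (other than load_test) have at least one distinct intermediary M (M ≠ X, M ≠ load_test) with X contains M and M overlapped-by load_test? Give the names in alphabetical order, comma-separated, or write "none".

Target load_test = [October 6, October 12].
Intermediaries M with M overlapped-by load_test: demo, handoff.
Via demo — items with X contains demo: none.
Via handoff — items with X contains handoff: none.
Union: none.

none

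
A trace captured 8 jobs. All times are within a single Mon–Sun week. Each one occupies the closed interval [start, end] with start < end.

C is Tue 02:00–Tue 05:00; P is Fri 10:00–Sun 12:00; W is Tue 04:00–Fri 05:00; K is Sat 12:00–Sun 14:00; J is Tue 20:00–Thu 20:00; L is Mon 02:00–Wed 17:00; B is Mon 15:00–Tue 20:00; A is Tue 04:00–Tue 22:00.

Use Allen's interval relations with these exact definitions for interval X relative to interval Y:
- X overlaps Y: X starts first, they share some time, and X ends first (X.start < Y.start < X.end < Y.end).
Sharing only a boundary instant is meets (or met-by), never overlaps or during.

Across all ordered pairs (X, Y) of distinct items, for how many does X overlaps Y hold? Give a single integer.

8

Checking all 56 ordered pairs for relation 'overlaps'; matching pairs in alphabetical order:
(A, J): A overlaps J ✓
(B, A): B overlaps A ✓
(B, W): B overlaps W ✓
(C, A): C overlaps A ✓
(C, W): C overlaps W ✓
(L, J): L overlaps J ✓
(L, W): L overlaps W ✓
(P, K): P overlaps K ✓
Count: 8.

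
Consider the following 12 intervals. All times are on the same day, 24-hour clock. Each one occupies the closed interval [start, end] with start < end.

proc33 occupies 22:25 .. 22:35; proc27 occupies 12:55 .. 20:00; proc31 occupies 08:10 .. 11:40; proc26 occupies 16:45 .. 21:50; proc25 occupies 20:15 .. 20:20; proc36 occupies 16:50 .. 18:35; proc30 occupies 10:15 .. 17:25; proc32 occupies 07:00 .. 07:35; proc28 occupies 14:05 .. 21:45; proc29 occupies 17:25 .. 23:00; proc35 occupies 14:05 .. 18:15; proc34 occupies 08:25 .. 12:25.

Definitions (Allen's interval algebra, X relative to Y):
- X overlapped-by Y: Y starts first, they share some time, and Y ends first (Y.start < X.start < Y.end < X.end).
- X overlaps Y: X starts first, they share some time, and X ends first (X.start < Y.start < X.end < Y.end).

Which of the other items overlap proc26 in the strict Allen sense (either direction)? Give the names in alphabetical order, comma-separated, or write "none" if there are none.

proc27, proc28, proc29, proc30, proc35

Target proc26 = [16:45, 21:50].
proc25 [20:15, 20:20] → during → no.
proc27 [12:55, 20:00] → overlaps → yes.
proc28 [14:05, 21:45] → overlaps → yes.
proc29 [17:25, 23:00] → overlapped-by → yes.
proc30 [10:15, 17:25] → overlaps → yes.
proc31 [08:10, 11:40] → before → no.
proc32 [07:00, 07:35] → before → no.
proc33 [22:25, 22:35] → after → no.
proc34 [08:25, 12:25] → before → no.
proc35 [14:05, 18:15] → overlaps → yes.
proc36 [16:50, 18:35] → during → no.
Result: proc27, proc28, proc29, proc30, proc35.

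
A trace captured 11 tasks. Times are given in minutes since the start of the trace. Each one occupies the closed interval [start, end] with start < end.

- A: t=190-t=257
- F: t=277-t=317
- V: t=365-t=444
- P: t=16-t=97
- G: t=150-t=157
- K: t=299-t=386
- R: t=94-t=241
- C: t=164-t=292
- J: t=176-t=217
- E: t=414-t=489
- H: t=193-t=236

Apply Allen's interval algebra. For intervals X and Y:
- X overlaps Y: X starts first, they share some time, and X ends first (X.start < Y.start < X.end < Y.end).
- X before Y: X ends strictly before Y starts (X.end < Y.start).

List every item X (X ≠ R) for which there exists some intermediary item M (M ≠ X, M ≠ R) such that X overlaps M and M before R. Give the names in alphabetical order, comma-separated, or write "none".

none

Target R = [t=94, t=241].
Intermediaries M with M before R: none.
Union: none.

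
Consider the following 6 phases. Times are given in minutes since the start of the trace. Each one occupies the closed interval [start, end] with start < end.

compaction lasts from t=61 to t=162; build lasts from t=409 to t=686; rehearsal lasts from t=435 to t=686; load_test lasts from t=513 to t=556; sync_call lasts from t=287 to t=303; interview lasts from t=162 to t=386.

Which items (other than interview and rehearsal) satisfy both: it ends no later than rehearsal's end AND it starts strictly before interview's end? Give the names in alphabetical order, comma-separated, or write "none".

compaction, sync_call

Conditions: its end is no later than rehearsal's end (X.end <= t=686) AND its start is strictly before interview's end (X.start < t=386).
build: end t=686 <= t=686? ✓; start t=409 < t=386? ✗ → no.
compaction: end t=162 <= t=686? ✓; start t=61 < t=386? ✓ → yes.
load_test: end t=556 <= t=686? ✓; start t=513 < t=386? ✗ → no.
sync_call: end t=303 <= t=686? ✓; start t=287 < t=386? ✓ → yes.
Result: compaction, sync_call.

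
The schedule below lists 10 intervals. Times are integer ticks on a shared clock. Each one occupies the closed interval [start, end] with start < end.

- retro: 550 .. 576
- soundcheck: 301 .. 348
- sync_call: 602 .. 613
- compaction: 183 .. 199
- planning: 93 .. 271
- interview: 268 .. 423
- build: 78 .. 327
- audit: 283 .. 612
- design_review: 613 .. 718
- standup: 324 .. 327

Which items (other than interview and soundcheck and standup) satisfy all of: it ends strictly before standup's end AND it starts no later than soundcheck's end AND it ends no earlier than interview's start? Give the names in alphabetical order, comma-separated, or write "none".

Conditions: its end is strictly before standup's end (X.end < 327) AND its start is no later than soundcheck's end (X.start <= 348) AND its end is no earlier than interview's start (X.end >= 268).
audit: end 612 < 327? ✗; start 283 <= 348? ✓; end 612 >= 268? ✓ → no.
build: end 327 < 327? ✗; start 78 <= 348? ✓; end 327 >= 268? ✓ → no.
compaction: end 199 < 327? ✓; start 183 <= 348? ✓; end 199 >= 268? ✗ → no.
design_review: end 718 < 327? ✗; start 613 <= 348? ✗; end 718 >= 268? ✓ → no.
planning: end 271 < 327? ✓; start 93 <= 348? ✓; end 271 >= 268? ✓ → yes.
retro: end 576 < 327? ✗; start 550 <= 348? ✗; end 576 >= 268? ✓ → no.
sync_call: end 613 < 327? ✗; start 602 <= 348? ✗; end 613 >= 268? ✓ → no.
Result: planning.

planning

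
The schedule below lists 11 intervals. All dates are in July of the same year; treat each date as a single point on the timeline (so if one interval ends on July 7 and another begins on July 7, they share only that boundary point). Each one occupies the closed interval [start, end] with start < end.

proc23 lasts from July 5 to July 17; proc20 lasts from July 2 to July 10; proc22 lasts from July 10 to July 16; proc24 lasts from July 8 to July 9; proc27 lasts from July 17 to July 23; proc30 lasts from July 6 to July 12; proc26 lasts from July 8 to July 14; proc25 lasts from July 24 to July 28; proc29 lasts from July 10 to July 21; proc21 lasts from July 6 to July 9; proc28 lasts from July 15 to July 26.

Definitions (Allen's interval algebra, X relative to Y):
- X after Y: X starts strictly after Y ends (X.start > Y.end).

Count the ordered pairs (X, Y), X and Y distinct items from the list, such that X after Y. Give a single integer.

24

Checking all 110 ordered pairs for relation 'after'; matching pairs in alphabetical order:
(proc22, proc21): proc22 after proc21 ✓
(proc22, proc24): proc22 after proc24 ✓
(proc25, proc20): proc25 after proc20 ✓
(proc25, proc21): proc25 after proc21 ✓
(proc25, proc22): proc25 after proc22 ✓
(proc25, proc23): proc25 after proc23 ✓
(proc25, proc24): proc25 after proc24 ✓
(proc25, proc26): proc25 after proc26 ✓
(proc25, proc27): proc25 after proc27 ✓
(proc25, proc29): proc25 after proc29 ✓
(proc25, proc30): proc25 after proc30 ✓
(proc27, proc20): proc27 after proc20 ✓
(proc27, proc21): proc27 after proc21 ✓
(proc27, proc22): proc27 after proc22 ✓
(proc27, proc24): proc27 after proc24 ✓
(proc27, proc26): proc27 after proc26 ✓
(proc27, proc30): proc27 after proc30 ✓
(proc28, proc20): proc28 after proc20 ✓
(proc28, proc21): proc28 after proc21 ✓
(proc28, proc24): proc28 after proc24 ✓
(proc28, proc26): proc28 after proc26 ✓
(proc28, proc30): proc28 after proc30 ✓
(proc29, proc21): proc29 after proc21 ✓
(proc29, proc24): proc29 after proc24 ✓
Count: 24.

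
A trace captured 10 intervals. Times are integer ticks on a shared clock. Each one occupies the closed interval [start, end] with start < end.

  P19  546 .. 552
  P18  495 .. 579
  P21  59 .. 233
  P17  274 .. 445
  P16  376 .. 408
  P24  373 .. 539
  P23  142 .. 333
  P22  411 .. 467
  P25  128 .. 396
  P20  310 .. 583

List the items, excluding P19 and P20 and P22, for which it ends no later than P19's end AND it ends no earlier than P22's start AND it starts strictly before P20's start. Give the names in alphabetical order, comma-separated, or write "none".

Conditions: its end is no later than P19's end (X.end <= 552) AND its end is no earlier than P22's start (X.end >= 411) AND its start is strictly before P20's start (X.start < 310).
P16: end 408 <= 552? ✓; end 408 >= 411? ✗; start 376 < 310? ✗ → no.
P17: end 445 <= 552? ✓; end 445 >= 411? ✓; start 274 < 310? ✓ → yes.
P18: end 579 <= 552? ✗; end 579 >= 411? ✓; start 495 < 310? ✗ → no.
P21: end 233 <= 552? ✓; end 233 >= 411? ✗; start 59 < 310? ✓ → no.
P23: end 333 <= 552? ✓; end 333 >= 411? ✗; start 142 < 310? ✓ → no.
P24: end 539 <= 552? ✓; end 539 >= 411? ✓; start 373 < 310? ✗ → no.
P25: end 396 <= 552? ✓; end 396 >= 411? ✗; start 128 < 310? ✓ → no.
Result: P17.

P17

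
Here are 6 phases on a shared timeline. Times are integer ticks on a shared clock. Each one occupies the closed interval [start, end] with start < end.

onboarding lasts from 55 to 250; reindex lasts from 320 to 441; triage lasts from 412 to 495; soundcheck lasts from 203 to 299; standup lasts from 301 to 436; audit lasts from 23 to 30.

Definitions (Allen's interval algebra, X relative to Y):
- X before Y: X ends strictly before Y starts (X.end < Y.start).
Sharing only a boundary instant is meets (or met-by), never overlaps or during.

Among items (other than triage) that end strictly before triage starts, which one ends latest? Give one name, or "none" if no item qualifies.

soundcheck

Target triage = [412, 495].
audit [23, 30] → before → candidate.
onboarding [55, 250] → before → candidate.
reindex [320, 441] → overlaps → excluded.
soundcheck [203, 299] → before → candidate.
standup [301, 436] → overlaps → excluded.
Among candidates, latest end is 299 → soundcheck.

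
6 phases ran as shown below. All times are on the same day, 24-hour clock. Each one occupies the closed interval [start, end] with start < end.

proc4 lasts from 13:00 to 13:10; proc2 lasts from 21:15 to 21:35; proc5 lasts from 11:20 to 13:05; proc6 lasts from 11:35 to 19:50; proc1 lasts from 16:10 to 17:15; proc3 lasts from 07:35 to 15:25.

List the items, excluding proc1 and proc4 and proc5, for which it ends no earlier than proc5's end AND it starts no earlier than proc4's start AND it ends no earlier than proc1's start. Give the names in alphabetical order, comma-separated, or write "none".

proc2

Conditions: its end is no earlier than proc5's end (X.end >= 13:05) AND its start is no earlier than proc4's start (X.start >= 13:00) AND its end is no earlier than proc1's start (X.end >= 16:10).
proc2: end 21:35 >= 13:05? ✓; start 21:15 >= 13:00? ✓; end 21:35 >= 16:10? ✓ → yes.
proc3: end 15:25 >= 13:05? ✓; start 07:35 >= 13:00? ✗; end 15:25 >= 16:10? ✗ → no.
proc6: end 19:50 >= 13:05? ✓; start 11:35 >= 13:00? ✗; end 19:50 >= 16:10? ✓ → no.
Result: proc2.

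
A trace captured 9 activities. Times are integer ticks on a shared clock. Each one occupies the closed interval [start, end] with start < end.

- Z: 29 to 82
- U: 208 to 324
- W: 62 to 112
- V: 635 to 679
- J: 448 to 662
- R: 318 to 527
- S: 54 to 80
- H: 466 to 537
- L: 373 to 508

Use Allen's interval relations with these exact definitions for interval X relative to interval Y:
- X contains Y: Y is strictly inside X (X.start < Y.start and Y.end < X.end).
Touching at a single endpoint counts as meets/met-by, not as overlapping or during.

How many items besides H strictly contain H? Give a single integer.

1

Target H = [466, 537].
J [448, 662] → contains → counts.
L [373, 508] → overlaps → no.
R [318, 527] → overlaps → no.
S [54, 80] → before → no.
U [208, 324] → before → no.
V [635, 679] → after → no.
W [62, 112] → before → no.
Z [29, 82] → before → no.
Total: 1.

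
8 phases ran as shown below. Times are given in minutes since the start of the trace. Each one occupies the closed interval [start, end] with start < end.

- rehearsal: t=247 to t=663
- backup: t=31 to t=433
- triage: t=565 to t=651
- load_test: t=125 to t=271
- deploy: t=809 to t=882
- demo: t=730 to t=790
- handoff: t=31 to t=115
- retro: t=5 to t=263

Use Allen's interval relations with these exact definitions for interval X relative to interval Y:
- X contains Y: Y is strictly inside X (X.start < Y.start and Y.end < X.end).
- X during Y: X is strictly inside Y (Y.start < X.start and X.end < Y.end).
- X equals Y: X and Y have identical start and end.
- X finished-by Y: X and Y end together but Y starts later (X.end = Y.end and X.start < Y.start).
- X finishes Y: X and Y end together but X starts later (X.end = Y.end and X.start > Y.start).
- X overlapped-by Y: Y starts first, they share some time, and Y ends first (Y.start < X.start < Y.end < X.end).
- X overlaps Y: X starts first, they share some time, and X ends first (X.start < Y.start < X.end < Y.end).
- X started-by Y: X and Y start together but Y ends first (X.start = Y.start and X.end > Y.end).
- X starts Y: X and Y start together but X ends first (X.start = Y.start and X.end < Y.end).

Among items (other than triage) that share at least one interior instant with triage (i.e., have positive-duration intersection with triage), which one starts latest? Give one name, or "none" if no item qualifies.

rehearsal

Target triage = [t=565, t=651].
backup [t=31, t=433] → before → excluded.
demo [t=730, t=790] → after → excluded.
deploy [t=809, t=882] → after → excluded.
handoff [t=31, t=115] → before → excluded.
load_test [t=125, t=271] → before → excluded.
rehearsal [t=247, t=663] → contains → candidate.
retro [t=5, t=263] → before → excluded.
Among candidates, latest start is t=247 → rehearsal.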